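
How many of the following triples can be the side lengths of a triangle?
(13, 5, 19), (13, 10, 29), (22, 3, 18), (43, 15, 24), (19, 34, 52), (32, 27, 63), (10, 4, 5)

(5,13,19): 5+13 ≤ 19 → not valid
(10,13,29): 10+13 ≤ 29 → not valid
(3,18,22): 3+18 ≤ 22 → not valid
(15,24,43): 15+24 ≤ 43 → not valid
(19,34,52): 19+34 > 52 → valid
(27,32,63): 27+32 ≤ 63 → not valid
(4,5,10): 4+5 ≤ 10 → not valid
1 of the 7 triples forms a triangle.

1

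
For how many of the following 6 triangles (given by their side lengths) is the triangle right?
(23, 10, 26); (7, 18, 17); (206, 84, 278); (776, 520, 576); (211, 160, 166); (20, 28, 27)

(23,10,26): 10²+23² = 629 < 676 = 26² → obtuse
(7,18,17): 7²+17² = 338 > 324 = 18² → acute
(206,84,278): 84²+206² = 49492 < 77284 = 278² → obtuse
(776,520,576): 520²+576² = 602176 = 776² → right
(211,160,166): 160²+166² = 53156 > 44521 = 211² → acute
(20,28,27): 20²+27² = 1129 > 784 = 28² → acute
1 of the 6 is right.

1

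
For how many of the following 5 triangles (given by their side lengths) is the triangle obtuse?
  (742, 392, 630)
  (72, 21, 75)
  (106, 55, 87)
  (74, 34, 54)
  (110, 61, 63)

3

(742,392,630): 392²+630² = 550564 = 742² → right
(72,21,75): 21²+72² = 5625 = 75² → right
(106,55,87): 55²+87² = 10594 < 11236 = 106² → obtuse
(74,34,54): 34²+54² = 4072 < 5476 = 74² → obtuse
(110,61,63): 61²+63² = 7690 < 12100 = 110² → obtuse
3 of the 5 are obtuse.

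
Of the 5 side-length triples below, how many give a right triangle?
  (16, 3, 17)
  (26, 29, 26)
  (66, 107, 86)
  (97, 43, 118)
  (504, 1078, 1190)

(16,3,17): 3²+16² = 265 < 289 = 17² → obtuse
(26,29,26): 26²+26² = 1352 > 841 = 29² → acute
(66,107,86): 66²+86² = 11752 > 11449 = 107² → acute
(97,43,118): 43²+97² = 11258 < 13924 = 118² → obtuse
(504,1078,1190): 504²+1078² = 1416100 = 1190² → right
1 of the 5 is right.

1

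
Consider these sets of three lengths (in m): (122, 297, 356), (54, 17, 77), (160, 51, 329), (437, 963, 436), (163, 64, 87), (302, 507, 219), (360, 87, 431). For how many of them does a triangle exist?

3

(122,297,356): 122+297 > 356 → valid
(17,54,77): 17+54 ≤ 77 → not valid
(51,160,329): 51+160 ≤ 329 → not valid
(436,437,963): 436+437 ≤ 963 → not valid
(64,87,163): 64+87 ≤ 163 → not valid
(219,302,507): 219+302 > 507 → valid
(87,360,431): 87+360 > 431 → valid
3 of the 7 triples form a triangle.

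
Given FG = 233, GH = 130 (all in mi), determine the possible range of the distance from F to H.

103 ≤ FH ≤ 363 mi

By the triangle inequality, |233 − 130| ≤ FH ≤ 233 + 130.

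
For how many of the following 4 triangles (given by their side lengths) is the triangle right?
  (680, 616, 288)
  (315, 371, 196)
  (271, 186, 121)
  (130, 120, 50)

(680,616,288): 288²+616² = 462400 = 680² → right
(315,371,196): 196²+315² = 137641 = 371² → right
(271,186,121): 121²+186² = 49237 < 73441 = 271² → obtuse
(130,120,50): 50²+120² = 16900 = 130² → right
3 of the 4 are right.

3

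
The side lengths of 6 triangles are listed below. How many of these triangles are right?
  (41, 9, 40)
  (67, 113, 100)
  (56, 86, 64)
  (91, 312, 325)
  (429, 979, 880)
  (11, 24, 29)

(41,9,40): 9²+40² = 1681 = 41² → right
(67,113,100): 67²+100² = 14489 > 12769 = 113² → acute
(56,86,64): 56²+64² = 7232 < 7396 = 86² → obtuse
(91,312,325): 91²+312² = 105625 = 325² → right
(429,979,880): 429²+880² = 958441 = 979² → right
(11,24,29): 11²+24² = 697 < 841 = 29² → obtuse
3 of the 6 are right.

3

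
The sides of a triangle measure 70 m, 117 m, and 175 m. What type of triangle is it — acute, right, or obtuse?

obtuse

Compare the square of the longest side to the sum of squares of the other two: 70² + 117² = 18589 < 30625 = 175².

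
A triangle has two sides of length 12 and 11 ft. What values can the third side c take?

1 < c < 23

By the triangle inequality, c must be less than 12 + 11 = 23 and greater than |12 − 11| = 1.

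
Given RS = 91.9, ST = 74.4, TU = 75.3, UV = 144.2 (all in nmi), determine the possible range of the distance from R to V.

The maximum is all hops collinear in one direction: 91.9 + 74.4 + 75.3 + 144.2 = 385.8.
The longest hop is 144.2; the others sum to 241.6. Since 144.2 ≤ 241.6, the path can fold back on itself completely, so the minimum distance is 0.

0 ≤ RV ≤ 385.8 nmi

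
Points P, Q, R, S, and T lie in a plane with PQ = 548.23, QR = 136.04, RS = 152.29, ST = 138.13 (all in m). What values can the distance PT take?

121.77 ≤ PT ≤ 974.69 m

The maximum is all hops collinear in one direction: 548.23 + 136.04 + 152.29 + 138.13 = 974.69.
The longest hop is 548.23; the others sum to 426.46. Folding the others back against it leaves at least 548.23 − 426.46 = 121.77.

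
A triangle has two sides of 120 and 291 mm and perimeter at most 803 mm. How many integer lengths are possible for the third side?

Triangle inequality: 171 < x < 411. Perimeter ≤ 803 gives x ≤ 803 − 120 − 291 = 392.
So 171 < x ≤ 392; integers 172 through 392: 221 values.

221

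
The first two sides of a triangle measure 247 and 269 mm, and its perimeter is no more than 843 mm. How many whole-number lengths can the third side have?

305

Triangle inequality: 22 < x < 516. Perimeter ≤ 843 gives x ≤ 843 − 247 − 269 = 327.
So 22 < x ≤ 327; integers 23 through 327: 305 values.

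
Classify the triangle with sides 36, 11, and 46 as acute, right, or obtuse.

obtuse

Compare the square of the longest side to the sum of squares of the other two: 11² + 36² = 1417 < 2116 = 46².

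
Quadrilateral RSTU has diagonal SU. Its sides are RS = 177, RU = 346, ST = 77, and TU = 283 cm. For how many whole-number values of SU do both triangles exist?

From triangle RSU: 169 < SU < 523.
From triangle TSU: 206 < SU < 360.
Intersection: 206 < SU < 360, so integers 207 through 359: 153 values.

153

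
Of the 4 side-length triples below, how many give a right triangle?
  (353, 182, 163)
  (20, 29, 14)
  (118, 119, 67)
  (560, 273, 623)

1

(353,182,163): 163+182 ≤ 353, not a triangle
(20,29,14): 14²+20² = 596 < 841 = 29² → obtuse
(118,119,67): 67²+118² = 18413 > 14161 = 119² → acute
(560,273,623): 273²+560² = 388129 = 623² → right
1 of the 4 is right.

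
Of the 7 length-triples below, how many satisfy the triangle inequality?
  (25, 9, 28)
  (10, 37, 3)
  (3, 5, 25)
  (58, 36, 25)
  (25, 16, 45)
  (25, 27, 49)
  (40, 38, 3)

4

(9,25,28): 9+25 > 28 → valid
(3,10,37): 3+10 ≤ 37 → not valid
(3,5,25): 3+5 ≤ 25 → not valid
(25,36,58): 25+36 > 58 → valid
(16,25,45): 16+25 ≤ 45 → not valid
(25,27,49): 25+27 > 49 → valid
(3,38,40): 3+38 > 40 → valid
4 of the 7 triples form a triangle.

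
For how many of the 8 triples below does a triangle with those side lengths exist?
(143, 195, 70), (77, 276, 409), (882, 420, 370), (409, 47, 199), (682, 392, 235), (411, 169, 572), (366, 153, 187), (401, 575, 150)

2

(70,143,195): 70+143 > 195 → valid
(77,276,409): 77+276 ≤ 409 → not valid
(370,420,882): 370+420 ≤ 882 → not valid
(47,199,409): 47+199 ≤ 409 → not valid
(235,392,682): 235+392 ≤ 682 → not valid
(169,411,572): 169+411 > 572 → valid
(153,187,366): 153+187 ≤ 366 → not valid
(150,401,575): 150+401 ≤ 575 → not valid
2 of the 8 triples form a triangle.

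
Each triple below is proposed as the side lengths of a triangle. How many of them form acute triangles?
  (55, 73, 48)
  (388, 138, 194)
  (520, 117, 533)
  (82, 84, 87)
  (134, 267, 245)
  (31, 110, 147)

2

(55,73,48): 48²+55² = 5329 = 73² → right
(388,138,194): 138+194 ≤ 388, not a triangle
(520,117,533): 117²+520² = 284089 = 533² → right
(82,84,87): 82²+84² = 13780 > 7569 = 87² → acute
(134,267,245): 134²+245² = 77981 > 71289 = 267² → acute
(31,110,147): 31+110 ≤ 147, not a triangle
2 of the 6 are acute.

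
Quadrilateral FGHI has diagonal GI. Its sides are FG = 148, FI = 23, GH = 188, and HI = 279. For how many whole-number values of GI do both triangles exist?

From triangle FGI: 125 < GI < 171.
From triangle HGI: 91 < GI < 467.
Intersection: 125 < GI < 171, so integers 126 through 170: 45 values.

45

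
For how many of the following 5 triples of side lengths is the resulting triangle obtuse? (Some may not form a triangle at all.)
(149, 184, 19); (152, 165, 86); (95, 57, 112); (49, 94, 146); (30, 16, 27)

(149,184,19): 19+149 ≤ 184, not a triangle
(152,165,86): 86²+152² = 30500 > 27225 = 165² → acute
(95,57,112): 57²+95² = 12274 < 12544 = 112² → obtuse
(49,94,146): 49+94 ≤ 146, not a triangle
(30,16,27): 16²+27² = 985 > 900 = 30² → acute
1 of the 5 is obtuse.

1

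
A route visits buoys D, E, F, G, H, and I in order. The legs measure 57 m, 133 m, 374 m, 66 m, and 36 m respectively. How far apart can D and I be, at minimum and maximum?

82 ≤ DI ≤ 666 m

The maximum is all hops collinear in one direction: 57 + 133 + 374 + 66 + 36 = 666.
The longest hop is 374; the others sum to 292. Folding the others back against it leaves at least 374 − 292 = 82.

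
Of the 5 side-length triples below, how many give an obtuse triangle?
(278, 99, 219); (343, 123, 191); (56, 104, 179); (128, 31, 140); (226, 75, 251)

3

(278,99,219): 99²+219² = 57762 < 77284 = 278² → obtuse
(343,123,191): 123+191 ≤ 343, not a triangle
(56,104,179): 56+104 ≤ 179, not a triangle
(128,31,140): 31²+128² = 17345 < 19600 = 140² → obtuse
(226,75,251): 75²+226² = 56701 < 63001 = 251² → obtuse
3 of the 5 are obtuse.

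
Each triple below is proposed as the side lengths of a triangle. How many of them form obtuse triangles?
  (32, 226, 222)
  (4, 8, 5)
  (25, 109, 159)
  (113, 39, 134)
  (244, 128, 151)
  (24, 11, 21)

5

(32,226,222): 32²+222² = 50308 < 51076 = 226² → obtuse
(4,8,5): 4²+5² = 41 < 64 = 8² → obtuse
(25,109,159): 25+109 ≤ 159, not a triangle
(113,39,134): 39²+113² = 14290 < 17956 = 134² → obtuse
(244,128,151): 128²+151² = 39185 < 59536 = 244² → obtuse
(24,11,21): 11²+21² = 562 < 576 = 24² → obtuse
5 of the 6 are obtuse.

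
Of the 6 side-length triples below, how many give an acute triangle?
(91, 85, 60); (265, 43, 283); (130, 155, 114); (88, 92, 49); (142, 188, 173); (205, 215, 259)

(91,85,60): 60²+85² = 10825 > 8281 = 91² → acute
(265,43,283): 43²+265² = 72074 < 80089 = 283² → obtuse
(130,155,114): 114²+130² = 29896 > 24025 = 155² → acute
(88,92,49): 49²+88² = 10145 > 8464 = 92² → acute
(142,188,173): 142²+173² = 50093 > 35344 = 188² → acute
(205,215,259): 205²+215² = 88250 > 67081 = 259² → acute
5 of the 6 are acute.

5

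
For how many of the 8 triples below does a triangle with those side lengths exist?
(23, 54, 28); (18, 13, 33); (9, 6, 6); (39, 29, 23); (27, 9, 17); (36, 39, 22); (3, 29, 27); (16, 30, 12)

4

(23,28,54): 23+28 ≤ 54 → not valid
(13,18,33): 13+18 ≤ 33 → not valid
(6,6,9): 6+6 > 9 → valid
(23,29,39): 23+29 > 39 → valid
(9,17,27): 9+17 ≤ 27 → not valid
(22,36,39): 22+36 > 39 → valid
(3,27,29): 3+27 > 29 → valid
(12,16,30): 12+16 ≤ 30 → not valid
4 of the 8 triples form a triangle.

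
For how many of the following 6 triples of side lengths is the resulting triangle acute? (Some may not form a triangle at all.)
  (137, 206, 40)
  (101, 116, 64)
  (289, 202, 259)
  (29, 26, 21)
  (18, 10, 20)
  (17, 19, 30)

4

(137,206,40): 40+137 ≤ 206, not a triangle
(101,116,64): 64²+101² = 14297 > 13456 = 116² → acute
(289,202,259): 202²+259² = 107885 > 83521 = 289² → acute
(29,26,21): 21²+26² = 1117 > 841 = 29² → acute
(18,10,20): 10²+18² = 424 > 400 = 20² → acute
(17,19,30): 17²+19² = 650 < 900 = 30² → obtuse
4 of the 6 are acute.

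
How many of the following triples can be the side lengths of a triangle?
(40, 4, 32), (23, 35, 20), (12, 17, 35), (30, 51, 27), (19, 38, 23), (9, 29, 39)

3

(4,32,40): 4+32 ≤ 40 → not valid
(20,23,35): 20+23 > 35 → valid
(12,17,35): 12+17 ≤ 35 → not valid
(27,30,51): 27+30 > 51 → valid
(19,23,38): 19+23 > 38 → valid
(9,29,39): 9+29 ≤ 39 → not valid
3 of the 6 triples form a triangle.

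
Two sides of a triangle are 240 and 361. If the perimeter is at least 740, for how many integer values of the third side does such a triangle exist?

462

Triangle inequality: 121 < x < 601. Perimeter ≥ 740 gives x ≥ 740 − 240 − 361 = 139.
So 139 ≤ x < 601; integers 139 through 600: 462 values.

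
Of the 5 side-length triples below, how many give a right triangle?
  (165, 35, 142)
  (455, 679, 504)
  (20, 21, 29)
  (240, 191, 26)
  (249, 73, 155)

(165,35,142): 35²+142² = 21389 < 27225 = 165² → obtuse
(455,679,504): 455²+504² = 461041 = 679² → right
(20,21,29): 20²+21² = 841 = 29² → right
(240,191,26): 26+191 ≤ 240, not a triangle
(249,73,155): 73+155 ≤ 249, not a triangle
2 of the 5 are right.

2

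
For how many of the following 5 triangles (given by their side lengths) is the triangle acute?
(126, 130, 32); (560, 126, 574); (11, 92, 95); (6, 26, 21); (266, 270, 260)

1

(126,130,32): 32²+126² = 16900 = 130² → right
(560,126,574): 126²+560² = 329476 = 574² → right
(11,92,95): 11²+92² = 8585 < 9025 = 95² → obtuse
(6,26,21): 6²+21² = 477 < 676 = 26² → obtuse
(266,270,260): 260²+266² = 138356 > 72900 = 270² → acute
1 of the 5 is acute.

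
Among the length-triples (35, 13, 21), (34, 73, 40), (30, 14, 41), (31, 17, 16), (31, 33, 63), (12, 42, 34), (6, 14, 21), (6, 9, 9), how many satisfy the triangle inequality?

(13,21,35): 13+21 ≤ 35 → not valid
(34,40,73): 34+40 > 73 → valid
(14,30,41): 14+30 > 41 → valid
(16,17,31): 16+17 > 31 → valid
(31,33,63): 31+33 > 63 → valid
(12,34,42): 12+34 > 42 → valid
(6,14,21): 6+14 ≤ 21 → not valid
(6,9,9): 6+9 > 9 → valid
6 of the 8 triples form a triangle.

6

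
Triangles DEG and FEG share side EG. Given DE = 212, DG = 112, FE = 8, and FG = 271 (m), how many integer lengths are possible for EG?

From triangle DEG: 100 < EG < 324.
From triangle FEG: 263 < EG < 279.
Intersection: 263 < EG < 279, so integers 264 through 278: 15 values.

15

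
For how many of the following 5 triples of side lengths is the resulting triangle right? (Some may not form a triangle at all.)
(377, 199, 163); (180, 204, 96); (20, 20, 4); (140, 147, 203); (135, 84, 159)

(377,199,163): 163+199 ≤ 377, not a triangle
(180,204,96): 96²+180² = 41616 = 204² → right
(20,20,4): 4²+20² = 416 > 400 = 20² → acute
(140,147,203): 140²+147² = 41209 = 203² → right
(135,84,159): 84²+135² = 25281 = 159² → right
3 of the 5 are right.

3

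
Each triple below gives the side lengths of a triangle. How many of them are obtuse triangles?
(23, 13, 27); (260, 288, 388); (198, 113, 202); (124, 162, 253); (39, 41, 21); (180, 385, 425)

2

(23,13,27): 13²+23² = 698 < 729 = 27² → obtuse
(260,288,388): 260²+288² = 150544 = 388² → right
(198,113,202): 113²+198² = 51973 > 40804 = 202² → acute
(124,162,253): 124²+162² = 41620 < 64009 = 253² → obtuse
(39,41,21): 21²+39² = 1962 > 1681 = 41² → acute
(180,385,425): 180²+385² = 180625 = 425² → right
2 of the 6 are obtuse.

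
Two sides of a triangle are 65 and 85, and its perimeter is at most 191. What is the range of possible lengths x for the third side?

Triangle inequality alone gives 20 < x < 150.
The perimeter condition gives x ≤ 191 − 65 − 85 = 41.
Intersecting the two: 20 < x ≤ 41.

20 < x ≤ 41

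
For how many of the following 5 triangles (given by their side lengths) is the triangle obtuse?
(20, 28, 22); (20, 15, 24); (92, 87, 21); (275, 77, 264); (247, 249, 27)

(20,28,22): 20²+22² = 884 > 784 = 28² → acute
(20,15,24): 15²+20² = 625 > 576 = 24² → acute
(92,87,21): 21²+87² = 8010 < 8464 = 92² → obtuse
(275,77,264): 77²+264² = 75625 = 275² → right
(247,249,27): 27²+247² = 61738 < 62001 = 249² → obtuse
2 of the 5 are obtuse.

2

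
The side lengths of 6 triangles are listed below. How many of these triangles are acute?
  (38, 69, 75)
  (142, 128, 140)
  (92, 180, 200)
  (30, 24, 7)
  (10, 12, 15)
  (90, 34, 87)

(38,69,75): 38²+69² = 6205 > 5625 = 75² → acute
(142,128,140): 128²+140² = 35984 > 20164 = 142² → acute
(92,180,200): 92²+180² = 40864 > 40000 = 200² → acute
(30,24,7): 7²+24² = 625 < 900 = 30² → obtuse
(10,12,15): 10²+12² = 244 > 225 = 15² → acute
(90,34,87): 34²+87² = 8725 > 8100 = 90² → acute
5 of the 6 are acute.

5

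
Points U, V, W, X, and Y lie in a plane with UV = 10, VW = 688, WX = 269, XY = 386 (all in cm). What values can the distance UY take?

The maximum is all hops collinear in one direction: 10 + 688 + 269 + 386 = 1353.
The longest hop is 688; the others sum to 665. Folding the others back against it leaves at least 688 − 665 = 23.

23 ≤ UY ≤ 1353 cm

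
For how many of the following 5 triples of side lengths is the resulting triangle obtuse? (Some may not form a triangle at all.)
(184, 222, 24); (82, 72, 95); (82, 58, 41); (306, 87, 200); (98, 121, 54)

2

(184,222,24): 24+184 ≤ 222, not a triangle
(82,72,95): 72²+82² = 11908 > 9025 = 95² → acute
(82,58,41): 41²+58² = 5045 < 6724 = 82² → obtuse
(306,87,200): 87+200 ≤ 306, not a triangle
(98,121,54): 54²+98² = 12520 < 14641 = 121² → obtuse
2 of the 5 are obtuse.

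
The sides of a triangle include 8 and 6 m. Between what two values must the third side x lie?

By the triangle inequality, x must be less than 8 + 6 = 14 and greater than |8 − 6| = 2.

2 < x < 14 (m)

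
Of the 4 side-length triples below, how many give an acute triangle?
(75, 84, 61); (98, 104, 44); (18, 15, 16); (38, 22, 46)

(75,84,61): 61²+75² = 9346 > 7056 = 84² → acute
(98,104,44): 44²+98² = 11540 > 10816 = 104² → acute
(18,15,16): 15²+16² = 481 > 324 = 18² → acute
(38,22,46): 22²+38² = 1928 < 2116 = 46² → obtuse
3 of the 4 are acute.

3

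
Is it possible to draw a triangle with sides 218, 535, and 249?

The longest side is 535, but the other two sum to only 467.
467 < 535, so the triangle inequality fails.

No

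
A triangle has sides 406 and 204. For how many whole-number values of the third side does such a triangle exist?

The third side lies in the open interval (202, 610).
Integers from 203 to 609 inclusive: 609 − 203 + 1 = 407.

407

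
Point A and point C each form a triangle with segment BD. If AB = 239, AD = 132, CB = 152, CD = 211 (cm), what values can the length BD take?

From triangle ABD: |239 − 132| < BD < 239 + 132, i.e. 107 < BD < 371.
From triangle CBD: 59 < BD < 363.
Both must hold, so BD lies in the intersection.

107 < BD < 363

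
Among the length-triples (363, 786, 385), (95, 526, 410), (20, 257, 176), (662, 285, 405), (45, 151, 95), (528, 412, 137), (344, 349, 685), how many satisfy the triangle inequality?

3

(363,385,786): 363+385 ≤ 786 → not valid
(95,410,526): 95+410 ≤ 526 → not valid
(20,176,257): 20+176 ≤ 257 → not valid
(285,405,662): 285+405 > 662 → valid
(45,95,151): 45+95 ≤ 151 → not valid
(137,412,528): 137+412 > 528 → valid
(344,349,685): 344+349 > 685 → valid
3 of the 7 triples form a triangle.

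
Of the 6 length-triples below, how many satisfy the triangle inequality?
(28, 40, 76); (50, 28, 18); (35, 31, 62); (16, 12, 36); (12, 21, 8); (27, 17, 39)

2

(28,40,76): 28+40 ≤ 76 → not valid
(18,28,50): 18+28 ≤ 50 → not valid
(31,35,62): 31+35 > 62 → valid
(12,16,36): 12+16 ≤ 36 → not valid
(8,12,21): 8+12 ≤ 21 → not valid
(17,27,39): 17+27 > 39 → valid
2 of the 6 triples form a triangle.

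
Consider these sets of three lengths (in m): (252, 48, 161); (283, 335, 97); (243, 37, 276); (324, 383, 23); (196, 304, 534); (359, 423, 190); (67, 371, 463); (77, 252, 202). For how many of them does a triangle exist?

(48,161,252): 48+161 ≤ 252 → not valid
(97,283,335): 97+283 > 335 → valid
(37,243,276): 37+243 > 276 → valid
(23,324,383): 23+324 ≤ 383 → not valid
(196,304,534): 196+304 ≤ 534 → not valid
(190,359,423): 190+359 > 423 → valid
(67,371,463): 67+371 ≤ 463 → not valid
(77,202,252): 77+202 > 252 → valid
4 of the 8 triples form a triangle.

4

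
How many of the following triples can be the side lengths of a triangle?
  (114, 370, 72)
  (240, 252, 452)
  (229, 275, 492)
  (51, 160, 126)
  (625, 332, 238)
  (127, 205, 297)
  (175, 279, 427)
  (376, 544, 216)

(72,114,370): 72+114 ≤ 370 → not valid
(240,252,452): 240+252 > 452 → valid
(229,275,492): 229+275 > 492 → valid
(51,126,160): 51+126 > 160 → valid
(238,332,625): 238+332 ≤ 625 → not valid
(127,205,297): 127+205 > 297 → valid
(175,279,427): 175+279 > 427 → valid
(216,376,544): 216+376 > 544 → valid
6 of the 8 triples form a triangle.

6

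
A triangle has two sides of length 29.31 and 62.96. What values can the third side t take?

33.65 < t < 92.27

By the triangle inequality, t must be less than 29.31 + 62.96 = 92.27 and greater than |29.31 − 62.96| = 33.65.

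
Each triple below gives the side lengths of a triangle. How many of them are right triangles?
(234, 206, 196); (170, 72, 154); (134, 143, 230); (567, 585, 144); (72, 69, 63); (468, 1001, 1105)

3

(234,206,196): 196²+206² = 80852 > 54756 = 234² → acute
(170,72,154): 72²+154² = 28900 = 170² → right
(134,143,230): 134²+143² = 38405 < 52900 = 230² → obtuse
(567,585,144): 144²+567² = 342225 = 585² → right
(72,69,63): 63²+69² = 8730 > 5184 = 72² → acute
(468,1001,1105): 468²+1001² = 1221025 = 1105² → right
3 of the 6 are right.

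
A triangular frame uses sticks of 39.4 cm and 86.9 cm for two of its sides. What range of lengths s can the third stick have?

47.5 < s < 126.3 (cm)

By the triangle inequality, s must be less than 39.4 + 86.9 = 126.3 and greater than |39.4 − 86.9| = 47.5.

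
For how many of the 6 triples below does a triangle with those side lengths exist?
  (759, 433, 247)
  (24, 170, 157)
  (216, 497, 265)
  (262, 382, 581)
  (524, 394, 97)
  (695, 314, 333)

(247,433,759): 247+433 ≤ 759 → not valid
(24,157,170): 24+157 > 170 → valid
(216,265,497): 216+265 ≤ 497 → not valid
(262,382,581): 262+382 > 581 → valid
(97,394,524): 97+394 ≤ 524 → not valid
(314,333,695): 314+333 ≤ 695 → not valid
2 of the 6 triples form a triangle.

2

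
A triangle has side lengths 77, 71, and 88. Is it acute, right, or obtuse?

Compare the square of the longest side to the sum of squares of the other two: 71² + 77² = 10970 > 7744 = 88².

acute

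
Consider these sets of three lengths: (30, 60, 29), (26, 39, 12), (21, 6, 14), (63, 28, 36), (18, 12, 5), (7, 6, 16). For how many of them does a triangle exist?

(29,30,60): 29+30 ≤ 60 → not valid
(12,26,39): 12+26 ≤ 39 → not valid
(6,14,21): 6+14 ≤ 21 → not valid
(28,36,63): 28+36 > 63 → valid
(5,12,18): 5+12 ≤ 18 → not valid
(6,7,16): 6+7 ≤ 16 → not valid
1 of the 6 triples forms a triangle.

1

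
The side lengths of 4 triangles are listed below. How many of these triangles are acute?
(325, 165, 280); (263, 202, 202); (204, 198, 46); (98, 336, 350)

1

(325,165,280): 165²+280² = 105625 = 325² → right
(263,202,202): 202²+202² = 81608 > 69169 = 263² → acute
(204,198,46): 46²+198² = 41320 < 41616 = 204² → obtuse
(98,336,350): 98²+336² = 122500 = 350² → right
1 of the 4 is acute.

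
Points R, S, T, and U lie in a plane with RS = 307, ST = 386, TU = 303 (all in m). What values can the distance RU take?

0 ≤ RU ≤ 996 m

The maximum is all hops collinear in one direction: 307 + 386 + 303 = 996.
The longest hop is 386; the others sum to 610. Since 386 ≤ 610, the path can fold back on itself completely, so the minimum distance is 0.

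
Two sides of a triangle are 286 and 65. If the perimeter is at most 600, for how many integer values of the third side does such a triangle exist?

Triangle inequality: 221 < x < 351. Perimeter ≤ 600 gives x ≤ 600 − 286 − 65 = 249.
So 221 < x ≤ 249; integers 222 through 249: 28 values.

28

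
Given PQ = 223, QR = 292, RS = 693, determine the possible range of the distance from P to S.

The maximum is all hops collinear in one direction: 223 + 292 + 693 = 1208.
The longest hop is 693; the others sum to 515. Folding the others back against it leaves at least 693 − 515 = 178.

178 ≤ PS ≤ 1208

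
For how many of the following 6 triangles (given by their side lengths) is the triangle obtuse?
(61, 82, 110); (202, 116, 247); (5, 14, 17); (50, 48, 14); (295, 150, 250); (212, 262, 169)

(61,82,110): 61²+82² = 10445 < 12100 = 110² → obtuse
(202,116,247): 116²+202² = 54260 < 61009 = 247² → obtuse
(5,14,17): 5²+14² = 221 < 289 = 17² → obtuse
(50,48,14): 14²+48² = 2500 = 50² → right
(295,150,250): 150²+250² = 85000 < 87025 = 295² → obtuse
(212,262,169): 169²+212² = 73505 > 68644 = 262² → acute
4 of the 6 are obtuse.

4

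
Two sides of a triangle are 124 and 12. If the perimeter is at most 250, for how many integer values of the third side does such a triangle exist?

2

Triangle inequality: 112 < x < 136. Perimeter ≤ 250 gives x ≤ 250 − 124 − 12 = 114.
So 112 < x ≤ 114; integers 113 through 114: 2 values.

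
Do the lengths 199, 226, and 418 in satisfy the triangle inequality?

The longest side is 418, and the other two sum to 425.
Since 425 > 418, the triangle inequality holds.

Yes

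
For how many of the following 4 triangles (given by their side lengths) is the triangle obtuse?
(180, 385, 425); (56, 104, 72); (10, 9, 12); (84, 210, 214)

(180,385,425): 180²+385² = 180625 = 425² → right
(56,104,72): 56²+72² = 8320 < 10816 = 104² → obtuse
(10,9,12): 9²+10² = 181 > 144 = 12² → acute
(84,210,214): 84²+210² = 51156 > 45796 = 214² → acute
1 of the 4 is obtuse.

1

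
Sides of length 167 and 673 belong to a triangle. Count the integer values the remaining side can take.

333

The third side lies in the open interval (506, 840).
Integers from 507 to 839 inclusive: 839 − 507 + 1 = 333.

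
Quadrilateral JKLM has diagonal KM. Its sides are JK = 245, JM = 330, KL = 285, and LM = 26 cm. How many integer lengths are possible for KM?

51

From triangle JKM: 85 < KM < 575.
From triangle LKM: 259 < KM < 311.
Intersection: 259 < KM < 311, so integers 260 through 310: 51 values.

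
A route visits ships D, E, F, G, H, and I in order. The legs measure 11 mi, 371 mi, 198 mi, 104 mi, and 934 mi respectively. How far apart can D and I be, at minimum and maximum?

The maximum is all hops collinear in one direction: 11 + 371 + 198 + 104 + 934 = 1618.
The longest hop is 934; the others sum to 684. Folding the others back against it leaves at least 934 − 684 = 250.

250 ≤ DI ≤ 1618 mi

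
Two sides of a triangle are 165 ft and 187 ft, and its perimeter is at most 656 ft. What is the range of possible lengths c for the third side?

22 < c ≤ 304

Triangle inequality alone gives 22 < c < 352.
The perimeter condition gives c ≤ 656 − 165 − 187 = 304.
Intersecting the two: 22 < c ≤ 304.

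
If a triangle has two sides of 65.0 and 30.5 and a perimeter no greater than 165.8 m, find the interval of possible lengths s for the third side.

Triangle inequality alone gives 34.5 < s < 95.5.
The perimeter condition gives s ≤ 165.8 − 65.0 − 30.5 = 70.3.
Intersecting the two: 34.5 < s ≤ 70.3.

34.5 < s ≤ 70.3 m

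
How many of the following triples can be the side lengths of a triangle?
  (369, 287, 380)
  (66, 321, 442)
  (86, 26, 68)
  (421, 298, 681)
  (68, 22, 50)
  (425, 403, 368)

5

(287,369,380): 287+369 > 380 → valid
(66,321,442): 66+321 ≤ 442 → not valid
(26,68,86): 26+68 > 86 → valid
(298,421,681): 298+421 > 681 → valid
(22,50,68): 22+50 > 68 → valid
(368,403,425): 368+403 > 425 → valid
5 of the 6 triples form a triangle.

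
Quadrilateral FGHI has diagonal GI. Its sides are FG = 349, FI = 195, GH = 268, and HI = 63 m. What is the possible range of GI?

205 < GI < 331

From triangle FGI: |349 − 195| < GI < 349 + 195, i.e. 154 < GI < 544.
From triangle HGI: 205 < GI < 331.
Both must hold, so GI lies in the intersection.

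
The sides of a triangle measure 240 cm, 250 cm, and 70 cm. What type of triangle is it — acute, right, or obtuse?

right

Compare the square of the longest side to the sum of squares of the other two: 70² + 240² = 62500 = 250².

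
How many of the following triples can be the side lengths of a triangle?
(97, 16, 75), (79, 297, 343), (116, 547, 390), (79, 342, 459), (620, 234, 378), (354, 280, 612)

2

(16,75,97): 16+75 ≤ 97 → not valid
(79,297,343): 79+297 > 343 → valid
(116,390,547): 116+390 ≤ 547 → not valid
(79,342,459): 79+342 ≤ 459 → not valid
(234,378,620): 234+378 ≤ 620 → not valid
(280,354,612): 280+354 > 612 → valid
2 of the 6 triples form a triangle.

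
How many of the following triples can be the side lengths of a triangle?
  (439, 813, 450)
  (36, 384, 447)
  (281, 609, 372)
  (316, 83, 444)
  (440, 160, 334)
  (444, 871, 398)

3

(439,450,813): 439+450 > 813 → valid
(36,384,447): 36+384 ≤ 447 → not valid
(281,372,609): 281+372 > 609 → valid
(83,316,444): 83+316 ≤ 444 → not valid
(160,334,440): 160+334 > 440 → valid
(398,444,871): 398+444 ≤ 871 → not valid
3 of the 6 triples form a triangle.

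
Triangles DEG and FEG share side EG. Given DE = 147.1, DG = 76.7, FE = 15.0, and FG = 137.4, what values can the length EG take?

From triangle DEG: |147.1 − 76.7| < EG < 147.1 + 76.7, i.e. 70.4 < EG < 223.8.
From triangle FEG: 122.4 < EG < 152.4.
Both must hold, so EG lies in the intersection.

122.4 < EG < 152.4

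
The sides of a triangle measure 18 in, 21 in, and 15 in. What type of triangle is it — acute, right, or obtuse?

Compare the square of the longest side to the sum of squares of the other two: 15² + 18² = 549 > 441 = 21².

acute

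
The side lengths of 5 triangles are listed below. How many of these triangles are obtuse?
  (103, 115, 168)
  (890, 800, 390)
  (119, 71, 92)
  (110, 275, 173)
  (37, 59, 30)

4

(103,115,168): 103²+115² = 23834 < 28224 = 168² → obtuse
(890,800,390): 390²+800² = 792100 = 890² → right
(119,71,92): 71²+92² = 13505 < 14161 = 119² → obtuse
(110,275,173): 110²+173² = 42029 < 75625 = 275² → obtuse
(37,59,30): 30²+37² = 2269 < 3481 = 59² → obtuse
4 of the 5 are obtuse.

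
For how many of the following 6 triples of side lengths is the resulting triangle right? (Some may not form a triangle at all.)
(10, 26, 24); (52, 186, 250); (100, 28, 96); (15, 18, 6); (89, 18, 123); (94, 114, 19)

(10,26,24): 10²+24² = 676 = 26² → right
(52,186,250): 52+186 ≤ 250, not a triangle
(100,28,96): 28²+96² = 10000 = 100² → right
(15,18,6): 6²+15² = 261 < 324 = 18² → obtuse
(89,18,123): 18+89 ≤ 123, not a triangle
(94,114,19): 19+94 ≤ 114, not a triangle
2 of the 6 are right.

2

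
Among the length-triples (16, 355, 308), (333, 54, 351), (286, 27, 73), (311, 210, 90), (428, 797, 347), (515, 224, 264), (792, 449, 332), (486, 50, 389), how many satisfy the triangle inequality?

(16,308,355): 16+308 ≤ 355 → not valid
(54,333,351): 54+333 > 351 → valid
(27,73,286): 27+73 ≤ 286 → not valid
(90,210,311): 90+210 ≤ 311 → not valid
(347,428,797): 347+428 ≤ 797 → not valid
(224,264,515): 224+264 ≤ 515 → not valid
(332,449,792): 332+449 ≤ 792 → not valid
(50,389,486): 50+389 ≤ 486 → not valid
1 of the 8 triples forms a triangle.

1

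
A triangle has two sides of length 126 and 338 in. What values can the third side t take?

By the triangle inequality, t must be less than 126 + 338 = 464 and greater than |126 − 338| = 212.

212 < t < 464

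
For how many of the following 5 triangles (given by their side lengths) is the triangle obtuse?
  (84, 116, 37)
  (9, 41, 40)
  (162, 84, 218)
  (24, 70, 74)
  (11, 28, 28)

(84,116,37): 37²+84² = 8425 < 13456 = 116² → obtuse
(9,41,40): 9²+40² = 1681 = 41² → right
(162,84,218): 84²+162² = 33300 < 47524 = 218² → obtuse
(24,70,74): 24²+70² = 5476 = 74² → right
(11,28,28): 11²+28² = 905 > 784 = 28² → acute
2 of the 5 are obtuse.

2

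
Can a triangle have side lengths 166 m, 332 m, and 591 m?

No

The longest side is 591, but the other two sum to only 498.
498 < 591, so the triangle inequality fails.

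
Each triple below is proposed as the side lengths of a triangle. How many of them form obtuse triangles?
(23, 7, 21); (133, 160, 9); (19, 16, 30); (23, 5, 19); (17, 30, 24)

(23,7,21): 7²+21² = 490 < 529 = 23² → obtuse
(133,160,9): 9+133 ≤ 160, not a triangle
(19,16,30): 16²+19² = 617 < 900 = 30² → obtuse
(23,5,19): 5²+19² = 386 < 529 = 23² → obtuse
(17,30,24): 17²+24² = 865 < 900 = 30² → obtuse
4 of the 5 are obtuse.

4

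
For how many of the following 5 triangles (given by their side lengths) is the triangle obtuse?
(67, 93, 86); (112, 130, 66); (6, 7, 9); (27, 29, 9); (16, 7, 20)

(67,93,86): 67²+86² = 11885 > 8649 = 93² → acute
(112,130,66): 66²+112² = 16900 = 130² → right
(6,7,9): 6²+7² = 85 > 81 = 9² → acute
(27,29,9): 9²+27² = 810 < 841 = 29² → obtuse
(16,7,20): 7²+16² = 305 < 400 = 20² → obtuse
2 of the 5 are obtuse.

2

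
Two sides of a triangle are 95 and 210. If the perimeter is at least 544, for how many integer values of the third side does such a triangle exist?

Triangle inequality: 115 < x < 305. Perimeter ≥ 544 gives x ≥ 544 − 95 − 210 = 239.
So 239 ≤ x < 305; integers 239 through 304: 66 values.

66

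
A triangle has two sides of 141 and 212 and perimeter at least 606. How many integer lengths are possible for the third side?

Triangle inequality: 71 < x < 353. Perimeter ≥ 606 gives x ≥ 606 − 141 − 212 = 253.
So 253 ≤ x < 353; integers 253 through 352: 100 values.

100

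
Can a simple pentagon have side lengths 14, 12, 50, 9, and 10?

For a pentagon, each side must be shorter than the sum of the others.
Here the longest side is 50, but the remaining 4 sides sum to only 45.

No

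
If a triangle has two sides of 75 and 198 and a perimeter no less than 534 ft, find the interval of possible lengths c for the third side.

261 ≤ c < 273 ft

Triangle inequality alone gives 123 < c < 273.
The perimeter condition gives c ≥ 534 − 75 − 198 = 261.
Intersecting the two: 261 ≤ c < 273.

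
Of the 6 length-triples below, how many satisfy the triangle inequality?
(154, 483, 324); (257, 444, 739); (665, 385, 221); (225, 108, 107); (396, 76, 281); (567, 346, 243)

1

(154,324,483): 154+324 ≤ 483 → not valid
(257,444,739): 257+444 ≤ 739 → not valid
(221,385,665): 221+385 ≤ 665 → not valid
(107,108,225): 107+108 ≤ 225 → not valid
(76,281,396): 76+281 ≤ 396 → not valid
(243,346,567): 243+346 > 567 → valid
1 of the 6 triples forms a triangle.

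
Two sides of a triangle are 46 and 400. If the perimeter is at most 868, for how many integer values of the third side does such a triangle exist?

68

Triangle inequality: 354 < x < 446. Perimeter ≤ 868 gives x ≤ 868 − 46 − 400 = 422.
So 354 < x ≤ 422; integers 355 through 422: 68 values.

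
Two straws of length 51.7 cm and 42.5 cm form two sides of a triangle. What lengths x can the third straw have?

By the triangle inequality, x must be less than 51.7 + 42.5 = 94.2 and greater than |51.7 − 42.5| = 9.2.

9.2 < x < 94.2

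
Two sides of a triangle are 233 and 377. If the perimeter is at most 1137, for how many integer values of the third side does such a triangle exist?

Triangle inequality: 144 < x < 610. Perimeter ≤ 1137 gives x ≤ 1137 − 233 − 377 = 527.
So 144 < x ≤ 527; integers 145 through 527: 383 values.

383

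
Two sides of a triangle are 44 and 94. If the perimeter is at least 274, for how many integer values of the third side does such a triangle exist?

Triangle inequality: 50 < x < 138. Perimeter ≥ 274 gives x ≥ 274 − 44 − 94 = 136.
So 136 ≤ x < 138; integers 136 through 137: 2 values.

2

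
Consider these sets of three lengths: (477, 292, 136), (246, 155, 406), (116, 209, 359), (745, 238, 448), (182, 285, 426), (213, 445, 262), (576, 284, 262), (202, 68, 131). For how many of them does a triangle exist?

(136,292,477): 136+292 ≤ 477 → not valid
(155,246,406): 155+246 ≤ 406 → not valid
(116,209,359): 116+209 ≤ 359 → not valid
(238,448,745): 238+448 ≤ 745 → not valid
(182,285,426): 182+285 > 426 → valid
(213,262,445): 213+262 > 445 → valid
(262,284,576): 262+284 ≤ 576 → not valid
(68,131,202): 68+131 ≤ 202 → not valid
2 of the 8 triples form a triangle.

2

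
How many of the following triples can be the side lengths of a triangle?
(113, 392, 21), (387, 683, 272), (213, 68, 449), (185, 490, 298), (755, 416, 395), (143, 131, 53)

(21,113,392): 21+113 ≤ 392 → not valid
(272,387,683): 272+387 ≤ 683 → not valid
(68,213,449): 68+213 ≤ 449 → not valid
(185,298,490): 185+298 ≤ 490 → not valid
(395,416,755): 395+416 > 755 → valid
(53,131,143): 53+131 > 143 → valid
2 of the 6 triples form a triangle.

2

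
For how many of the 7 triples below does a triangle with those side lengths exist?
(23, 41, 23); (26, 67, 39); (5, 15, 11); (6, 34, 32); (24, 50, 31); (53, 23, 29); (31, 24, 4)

4

(23,23,41): 23+23 > 41 → valid
(26,39,67): 26+39 ≤ 67 → not valid
(5,11,15): 5+11 > 15 → valid
(6,32,34): 6+32 > 34 → valid
(24,31,50): 24+31 > 50 → valid
(23,29,53): 23+29 ≤ 53 → not valid
(4,24,31): 4+24 ≤ 31 → not valid
4 of the 7 triples form a triangle.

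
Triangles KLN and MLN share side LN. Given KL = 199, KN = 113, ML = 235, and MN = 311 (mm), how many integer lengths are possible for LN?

From triangle KLN: 86 < LN < 312.
From triangle MLN: 76 < LN < 546.
Intersection: 86 < LN < 312, so integers 87 through 311: 225 values.

225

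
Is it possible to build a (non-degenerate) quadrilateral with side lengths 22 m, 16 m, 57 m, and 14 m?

For a quadrilateral, each side must be shorter than the sum of the others.
Here the longest side is 57, but the remaining 3 sides sum to only 52.

No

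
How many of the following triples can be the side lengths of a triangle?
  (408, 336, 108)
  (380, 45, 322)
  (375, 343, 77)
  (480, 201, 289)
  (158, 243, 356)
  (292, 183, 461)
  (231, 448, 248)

(108,336,408): 108+336 > 408 → valid
(45,322,380): 45+322 ≤ 380 → not valid
(77,343,375): 77+343 > 375 → valid
(201,289,480): 201+289 > 480 → valid
(158,243,356): 158+243 > 356 → valid
(183,292,461): 183+292 > 461 → valid
(231,248,448): 231+248 > 448 → valid
6 of the 7 triples form a triangle.

6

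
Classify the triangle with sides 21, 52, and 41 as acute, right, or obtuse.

obtuse

Compare the square of the longest side to the sum of squares of the other two: 21² + 41² = 2122 < 2704 = 52².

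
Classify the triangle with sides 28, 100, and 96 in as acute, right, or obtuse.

Compare the square of the longest side to the sum of squares of the other two: 28² + 96² = 10000 = 100².

right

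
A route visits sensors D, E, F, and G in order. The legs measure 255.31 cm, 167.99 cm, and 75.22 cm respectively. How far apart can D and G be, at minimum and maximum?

The maximum is all hops collinear in one direction: 255.31 + 167.99 + 75.22 = 498.52.
The longest hop is 255.31; the others sum to 243.21. Folding the others back against it leaves at least 255.31 − 243.21 = 12.10.

12.10 ≤ DG ≤ 498.52 cm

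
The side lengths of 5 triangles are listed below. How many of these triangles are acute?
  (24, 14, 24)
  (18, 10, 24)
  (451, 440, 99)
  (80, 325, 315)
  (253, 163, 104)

1

(24,14,24): 14²+24² = 772 > 576 = 24² → acute
(18,10,24): 10²+18² = 424 < 576 = 24² → obtuse
(451,440,99): 99²+440² = 203401 = 451² → right
(80,325,315): 80²+315² = 105625 = 325² → right
(253,163,104): 104²+163² = 37385 < 64009 = 253² → obtuse
1 of the 5 is acute.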